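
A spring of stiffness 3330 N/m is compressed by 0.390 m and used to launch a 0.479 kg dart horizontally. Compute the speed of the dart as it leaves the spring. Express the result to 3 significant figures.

v = 32.5 m/s

Conservation of energy: ½kx² = ½mv²
v = x√(k/m) = 0.390 × √(3330/0.479) = 32.52 m/s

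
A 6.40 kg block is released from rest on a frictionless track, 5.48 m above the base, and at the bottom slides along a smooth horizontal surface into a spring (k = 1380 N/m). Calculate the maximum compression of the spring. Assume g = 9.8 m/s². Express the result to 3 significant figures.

x = 0.706 m

At max compression the block is momentarily at rest: mgh = ½kx²
x = √(2mgh/k) = √(2 × 6.40 × 9.8 × 5.48 / 1380) = 0.7058 m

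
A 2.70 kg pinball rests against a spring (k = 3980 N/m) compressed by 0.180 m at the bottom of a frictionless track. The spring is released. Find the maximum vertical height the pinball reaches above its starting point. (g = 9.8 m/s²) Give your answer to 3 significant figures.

h = 2.44 m

Energy conservation from release to the highest point: ½kx² = mgh
h = kx²/(2mg) = (3980)(0.180)²/(2 × 2.70 × 9.8) = 2.437 m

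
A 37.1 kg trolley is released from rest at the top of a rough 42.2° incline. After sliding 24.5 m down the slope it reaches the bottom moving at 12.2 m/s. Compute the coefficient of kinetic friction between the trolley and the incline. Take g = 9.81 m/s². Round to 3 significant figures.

The energy dissipated by friction is the PE lost minus the KE gained:
mgL sinθ = 5989.6 J; ½mv² = 2761.0 J
W_f = 5989.6 − 2761.0 = 3229 J
μ_k = W_f/(mg cosθ · L) = 3229/(269.6 × 24.5) = 0.4888

μ_k = 0.489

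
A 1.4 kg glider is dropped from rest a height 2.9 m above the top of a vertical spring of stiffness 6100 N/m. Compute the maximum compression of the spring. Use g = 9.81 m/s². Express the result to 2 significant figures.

x = 0.12 m

Take the reference level at the top of the uncompressed spring. At max compression the glider has fallen H + x and is momentarily at rest:
mg(H + x) = ½kx²
½(6100)x² − (1.4)(9.81)x − (1.4)(9.81)(2.9) = 0
3050x² − 13.73x − 39.83 = 0
x = [13.73 + √(188.6 + 485909)]/(2 × 3050) = 0.1165 m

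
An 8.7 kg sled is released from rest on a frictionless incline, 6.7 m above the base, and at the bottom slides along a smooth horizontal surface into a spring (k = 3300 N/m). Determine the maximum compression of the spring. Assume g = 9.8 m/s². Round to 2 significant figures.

Energy conservation (no friction) from release to max compression: mgh = ½kx²
x = √(2mgh/k) = √(2 × 8.7 × 9.8 × 6.7 / 3300) = 0.5884 m

x = 0.59 m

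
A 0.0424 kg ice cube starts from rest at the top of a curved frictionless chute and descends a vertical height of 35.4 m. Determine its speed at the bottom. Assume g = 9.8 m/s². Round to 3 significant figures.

Energy conservation between the two points: mgh = ½mv²
v = √(2gh) = √(2 × 9.8 × 35.4) = √693.84 = 26.34 m/s

v = 26.3 m/s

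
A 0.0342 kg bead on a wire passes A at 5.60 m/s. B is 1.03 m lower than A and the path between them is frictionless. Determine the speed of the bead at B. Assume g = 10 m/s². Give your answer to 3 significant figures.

v = 7.21 m/s

By conservation of mechanical energy, ½mv₀² + mgh = ½mv²
v² = v₀² + 2gh = (5.60)² + 2(10)(1.03) = 51.960
v = √51.960 = 7.208 m/s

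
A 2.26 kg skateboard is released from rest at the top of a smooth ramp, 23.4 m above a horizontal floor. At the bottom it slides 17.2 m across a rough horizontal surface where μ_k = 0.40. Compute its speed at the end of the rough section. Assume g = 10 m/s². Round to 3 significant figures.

v = 18.2 m/s

Energy bookkeeping (friction removes W_f = μ_k N d):
mgh = ½mv² + μ_k m g d
W_f = μ_k mg d = (0.40)(2.26)(10)(17.2) = 155.5 J
½mv² = mgh − W_f = 528.84 − 155.5 = 373.35 J
v = √(2 × 373.35/2.26) = 18.18 m/s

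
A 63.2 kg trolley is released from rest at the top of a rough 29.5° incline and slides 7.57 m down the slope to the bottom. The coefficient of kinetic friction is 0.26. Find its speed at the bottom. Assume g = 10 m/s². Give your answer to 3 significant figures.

v = 6.35 m/s

Energy: mgh = ½mv² + W_f, with h = L sinθ and W_f = μ_k (mg cosθ) L
mgh = mgL sinθ = (63.2)(10)(7.57)sin29.5° = 2355.9 J
W_f = μ_k mg cosθ · L = (0.26)(63.2)(10)cos29.5°·7.57 = 1083 J
½mv² = 2355.9 − 1083 = 1273.2 J
v = √(2 × 1273.2/63.2) = 6.348 m/s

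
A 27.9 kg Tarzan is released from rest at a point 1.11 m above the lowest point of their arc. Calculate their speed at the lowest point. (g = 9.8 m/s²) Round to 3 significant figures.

By conservation of mechanical energy, mgh = ½mv²
The mass cancels from both sides.
v = √(2gh) = √(2 × 9.8 × 1.11) = √21.756 = 4.664 m/s

v = 4.66 m/s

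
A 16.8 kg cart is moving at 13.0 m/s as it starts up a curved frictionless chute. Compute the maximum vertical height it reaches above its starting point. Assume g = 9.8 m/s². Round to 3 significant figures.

Setting KE at the bottom equal to PE gained: ½mv² = mgh
h = v²/(2g) = 13.0²/(2 × 9.8) = 8.622 m

h = 8.62 m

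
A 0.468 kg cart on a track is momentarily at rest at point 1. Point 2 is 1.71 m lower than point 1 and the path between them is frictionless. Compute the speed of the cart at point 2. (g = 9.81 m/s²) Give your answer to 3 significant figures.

v = 5.79 m/s

Equating total energy at the two states: mgh = ½mv²
v = √(2gh) = √(2 × 9.81 × 1.71) = √33.550 = 5.792 m/s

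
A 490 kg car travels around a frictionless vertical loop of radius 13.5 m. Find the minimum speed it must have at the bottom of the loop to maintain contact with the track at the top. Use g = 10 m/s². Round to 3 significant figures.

At the top: mg = mv_top²/r ⇒ v_top² = gr = 135.0 m²/s²
Energy from bottom to top (height 2r): ½mv_bot² = ½mv_top² + mg(2r)
v_bot² = gr + 4gr = 5gr = 675.0
v_bot = √(5gr) = 25.98 m/s

v = 26.0 m/s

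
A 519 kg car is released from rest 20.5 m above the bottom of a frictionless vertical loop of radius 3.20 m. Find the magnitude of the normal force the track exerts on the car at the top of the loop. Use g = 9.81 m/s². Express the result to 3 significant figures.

Energy from release to top (height 2r): mgh = ½mv_top² + mg(2r)
v_top² = 2g(h − 2r) = 2(9.81)(20.5 − 6.400) = 276.64 m²/s²
At the top, both N and weight point toward the centre: N + mg = mv_top²/r
N = m(v_top²/r − g) = 519(276.64/3.20 − 9.81) = 39776 N

N = 39800 N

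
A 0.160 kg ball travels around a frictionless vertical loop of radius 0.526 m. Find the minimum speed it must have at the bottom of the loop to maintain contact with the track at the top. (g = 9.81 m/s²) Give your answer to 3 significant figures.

At the top: mg = mv_top²/r ⇒ v_top² = gr = 5.160 m²/s²
Energy from bottom to top (height 2r): ½mv_bot² = ½mv_top² + mg(2r)
v_bot² = gr + 4gr = 5gr = 25.80
v_bot = √(5gr) = 5.079 m/s

v = 5.08 m/s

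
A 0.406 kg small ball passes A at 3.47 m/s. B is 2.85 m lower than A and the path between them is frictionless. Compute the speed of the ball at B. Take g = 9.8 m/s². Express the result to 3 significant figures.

Mechanical energy is conserved (no friction): ½mv₀² + mgh = ½mv²
The mass cancels from both sides.
v² = v₀² + 2gh = (3.47)² + 2(9.8)(2.85) = 67.901
v = √67.901 = 8.240 m/s

v = 8.24 m/s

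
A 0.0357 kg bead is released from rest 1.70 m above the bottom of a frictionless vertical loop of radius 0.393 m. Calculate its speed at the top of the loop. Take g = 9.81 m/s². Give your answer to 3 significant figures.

Energy conservation: mgh = ½mv_top² + mg(2r)
v_top² = 2g(h − 2r) = 2(9.81)(1.70 − 0.7860) = 17.93
v_top = 4.235 m/s

v = 4.23 m/s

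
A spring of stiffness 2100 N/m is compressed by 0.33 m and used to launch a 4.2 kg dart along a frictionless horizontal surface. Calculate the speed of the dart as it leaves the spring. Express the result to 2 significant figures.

Spring PE converts entirely to kinetic energy: ½kx² = ½mv²
v = x√(k/m) = 0.33 × √(2100/4.2) = 7.379 m/s

v = 7.4 m/s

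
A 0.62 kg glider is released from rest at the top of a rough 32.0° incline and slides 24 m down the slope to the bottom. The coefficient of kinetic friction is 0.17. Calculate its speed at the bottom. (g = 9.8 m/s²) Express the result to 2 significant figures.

Work–energy: mg(L sinθ) − μ_k(mg cosθ)L = ½mv²
mgh = mgL sinθ = (0.62)(9.8)(24)sin32.0° = 77.275 J
W_f = μ_k mg cosθ · L = (0.17)(0.62)(9.8)cos32.0°·24 = 21.02 J
½mv² = 77.275 − 21.02 = 56.252 J
v = √(2 × 56.252/0.62) = 13.47 m/s

v = 13 m/s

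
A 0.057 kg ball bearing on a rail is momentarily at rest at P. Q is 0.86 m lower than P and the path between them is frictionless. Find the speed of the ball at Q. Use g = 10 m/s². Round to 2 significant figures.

v = 4.1 m/s

Energy conservation between the two points: mgh = ½mv²
The mass cancels from both sides.
v = √(2gh) = √(2 × 10 × 0.86) = √17.200 = 4.147 m/s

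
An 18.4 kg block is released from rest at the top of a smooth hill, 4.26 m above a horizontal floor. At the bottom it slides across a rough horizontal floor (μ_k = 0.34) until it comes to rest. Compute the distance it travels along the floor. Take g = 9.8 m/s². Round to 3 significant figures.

Applying the work–energy principle:
At rest all PE has been dissipated by friction: mgh = μ_k m g d
d = h/μ_k = 4.26/0.34 = 12.53 m

d = 12.5 m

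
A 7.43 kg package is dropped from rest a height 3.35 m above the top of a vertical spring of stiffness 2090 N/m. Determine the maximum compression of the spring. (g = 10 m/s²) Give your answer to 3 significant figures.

Let x be the compression. The total drop is H + x, and the package is instantaneously at rest at max compression, so energy conservation gives:
mg(H + x) = ½kx²
½(2090)x² − (7.43)(10)x − (7.43)(10)(3.35) = 0
1045x² − 74.30x − 248.9 = 0
x = [74.30 + √(5520 + 1.0404e+06)]/(2 × 1045) = 0.5249 m

x = 0.525 m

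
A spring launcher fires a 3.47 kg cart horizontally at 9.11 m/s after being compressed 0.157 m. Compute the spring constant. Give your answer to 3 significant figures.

k = 11700 N/m

Spring PE at full compression equals KE at release: ½kx² = ½mv²
k = mv²/x² = (3.47)(9.11)²/(0.157)² = 11683 N/m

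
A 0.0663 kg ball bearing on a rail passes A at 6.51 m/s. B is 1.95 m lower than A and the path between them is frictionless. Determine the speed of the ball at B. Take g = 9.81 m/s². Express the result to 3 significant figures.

v = 8.98 m/s

Equating total energy at the two states: ½mv₀² + mgh = ½mv²
v² = v₀² + 2gh = (6.51)² + 2(9.81)(1.95) = 80.639
v = √80.639 = 8.980 m/s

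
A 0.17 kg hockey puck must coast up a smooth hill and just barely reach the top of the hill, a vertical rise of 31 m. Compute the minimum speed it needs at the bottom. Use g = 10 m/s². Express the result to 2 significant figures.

v = 25 m/s

At the top it is momentarily at rest, so all KE converts to PE: ½mv² = mgh
v = √(2gh) = √(2 × 10 × 31) = 24.90 m/s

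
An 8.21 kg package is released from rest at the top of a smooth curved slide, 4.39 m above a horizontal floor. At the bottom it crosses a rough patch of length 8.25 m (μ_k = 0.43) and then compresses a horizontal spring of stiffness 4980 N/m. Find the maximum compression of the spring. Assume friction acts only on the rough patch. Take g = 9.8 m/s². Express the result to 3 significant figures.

x = 0.165 m

Initial energy: E₁ = mgh = (8.21)(9.8)(4.39) = 353.21 J
Friction removes W_f = μ_k mg d = (0.43)(8.21)(9.8)(8.25) = 285.4 J
Energy reaching the spring: E = 353.21 − 285.4 = 67.786 J
At max compression ½kx² = E ⇒ x = √(2E/k) = √(2 × 67.786/4980) = 0.1650 m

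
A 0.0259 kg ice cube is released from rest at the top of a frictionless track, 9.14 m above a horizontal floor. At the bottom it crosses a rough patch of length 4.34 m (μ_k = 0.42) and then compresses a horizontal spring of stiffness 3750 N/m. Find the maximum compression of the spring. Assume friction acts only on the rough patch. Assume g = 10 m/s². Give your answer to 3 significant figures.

Initial energy: E₁ = mgh = (0.0259)(10)(9.14) = 2.3673 J
Friction removes W_f = μ_k mg d = (0.42)(0.0259)(10)(4.34) = 0.4721 J
Energy reaching the spring: E = 2.3673 − 0.4721 = 1.8952 J
At max compression ½kx² = E ⇒ x = √(2E/k) = √(2 × 1.8952/3750) = 0.03179 m

x = 0.0318 m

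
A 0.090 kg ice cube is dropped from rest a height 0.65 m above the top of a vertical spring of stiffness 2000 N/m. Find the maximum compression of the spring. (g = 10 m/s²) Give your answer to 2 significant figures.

x = 0.025 m

Measuring PE from the top of the relaxed spring, at max compression the cube has dropped H + x with zero KE, so:
mg(H + x) = ½kx²
½(2000)x² − (0.090)(10)x − (0.090)(10)(0.65) = 0
1000x² − 0.9000x − 0.5850 = 0
x = [0.9000 + √(0.8100 + 2340.0)]/(2 × 1000) = 0.02464 m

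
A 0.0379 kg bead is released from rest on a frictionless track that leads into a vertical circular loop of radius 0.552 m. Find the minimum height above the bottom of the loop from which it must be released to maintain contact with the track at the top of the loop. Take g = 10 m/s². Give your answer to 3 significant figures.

At the top, for minimum speed gravity alone supplies the centripetal force: mg = mv_top²/r ⇒ v_top² = gr = 5.520 m²/s²
Energy conservation from release height h to the top (height 2r): mgh = ½mv_top² + mg(2r)
h = v_top²/(2g) + 2r = r/2 + 2r = 5r/2 = 1.380 m

h = 1.38 m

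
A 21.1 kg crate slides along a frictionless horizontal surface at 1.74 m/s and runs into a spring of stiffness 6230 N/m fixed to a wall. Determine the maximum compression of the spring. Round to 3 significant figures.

x = 0.101 m

Conservation of energy between contact and max compression: ½mv² = ½kx²
x = v√(m/k) = 1.74 × √(21.1/6230) = 0.1013 m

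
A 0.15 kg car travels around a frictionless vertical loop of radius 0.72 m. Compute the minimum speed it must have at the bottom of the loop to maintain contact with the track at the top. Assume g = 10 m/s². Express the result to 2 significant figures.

At the top: mg = mv_top²/r ⇒ v_top² = gr = 7.200 m²/s²
Energy from bottom to top (height 2r): ½mv_bot² = ½mv_top² + mg(2r)
v_bot² = gr + 4gr = 5gr = 36.00
v_bot = √(5gr) = 6.000 m/s

v = 6.0 m/s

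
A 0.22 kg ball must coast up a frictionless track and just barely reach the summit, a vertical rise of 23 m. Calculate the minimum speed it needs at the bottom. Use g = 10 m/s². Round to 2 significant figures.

At the top it is momentarily at rest, so all KE converts to PE: ½mv² = mgh
v = √(2gh) = √(2 × 10 × 23) = 21.45 m/s

v = 21 m/s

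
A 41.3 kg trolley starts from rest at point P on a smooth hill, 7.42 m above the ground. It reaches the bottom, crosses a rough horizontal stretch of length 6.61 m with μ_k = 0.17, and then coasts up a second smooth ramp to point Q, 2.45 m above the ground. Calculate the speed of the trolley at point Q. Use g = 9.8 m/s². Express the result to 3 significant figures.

v = 8.68 m/s

Energy at P: mgh₁ = (41.3)(9.8)(7.42) = 3003.2 J
Friction loss: W_f = μ_k mg d = 454.8 J
At Q: ½mv² + mgh₂ = mgh₁ − W_f
½mv² = 3003.2 − 454.8 − 991.61 = 1556.8 J
v = √(2 × 1556.8/41.3) = 8.683 m/s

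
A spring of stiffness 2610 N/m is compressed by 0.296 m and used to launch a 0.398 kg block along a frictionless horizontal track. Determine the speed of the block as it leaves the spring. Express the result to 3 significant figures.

Conservation of energy: ½kx² = ½mv²
v = x√(k/m) = 0.296 × √(2610/0.398) = 23.97 m/s

v = 24.0 m/s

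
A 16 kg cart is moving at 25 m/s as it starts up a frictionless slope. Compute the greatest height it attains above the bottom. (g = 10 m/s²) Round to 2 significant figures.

By energy conservation, ½mv² = mgh
h = v²/(2g) = 25²/(2 × 10) = 31.25 m

h = 31 m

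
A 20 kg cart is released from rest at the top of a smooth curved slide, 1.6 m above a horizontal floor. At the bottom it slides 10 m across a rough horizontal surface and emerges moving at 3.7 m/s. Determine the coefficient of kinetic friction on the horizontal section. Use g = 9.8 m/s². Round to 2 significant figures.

Energy at the top = energy at the end + work done against friction:
mgh = ½mv² + μ_k m g d
mgh = 313.60 J; ½mv² = 136.90 J
W_f = 313.60 − 136.90 = 176.7 J
μ_k = W_f/(mg·d) = 176.7/(196.0 × 10) = 0.09015

μ_k = 0.090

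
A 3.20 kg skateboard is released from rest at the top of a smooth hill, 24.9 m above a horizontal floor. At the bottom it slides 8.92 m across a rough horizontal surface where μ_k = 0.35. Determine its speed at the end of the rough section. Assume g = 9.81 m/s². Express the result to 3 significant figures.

Energy at the top = energy at the end + work done against friction:
mgh = ½mv² + μ_k m g d
W_f = μ_k mg d = (0.35)(3.20)(9.81)(8.92) = 98.01 J
½mv² = mgh − W_f = 781.66 − 98.01 = 683.65 J
v = √(2 × 683.65/3.20) = 20.67 m/s

v = 20.7 m/s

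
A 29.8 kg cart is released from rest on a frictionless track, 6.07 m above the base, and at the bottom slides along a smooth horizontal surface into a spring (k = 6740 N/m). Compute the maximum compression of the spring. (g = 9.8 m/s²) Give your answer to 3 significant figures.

Energy conservation (no friction) from release to max compression: mgh = ½kx²
x = √(2mgh/k) = √(2 × 29.8 × 9.8 × 6.07 / 6740) = 0.7253 m

x = 0.725 m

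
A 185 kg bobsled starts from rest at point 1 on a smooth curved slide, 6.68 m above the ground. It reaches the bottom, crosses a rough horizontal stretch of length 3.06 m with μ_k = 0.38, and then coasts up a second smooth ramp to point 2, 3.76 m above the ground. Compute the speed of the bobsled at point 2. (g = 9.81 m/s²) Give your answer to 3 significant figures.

v = 5.87 m/s

Energy at 1: mgh₁ = (185)(9.81)(6.68) = 12123 J
Friction loss: W_f = μ_k mg d = 2110 J
At 2: ½mv² + mgh₂ = mgh₁ − W_f
½mv² = 12123 − 2110 − 6823.8 = 3189.1 J
v = √(2 × 3189.1/185) = 5.872 m/s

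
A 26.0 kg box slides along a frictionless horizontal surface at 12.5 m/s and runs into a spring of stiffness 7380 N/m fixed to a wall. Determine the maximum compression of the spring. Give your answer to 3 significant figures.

At max compression the box is momentarily at rest: ½mv² = ½kx²
x = v√(m/k) = 12.5 × √(26.0/7380) = 0.7419 m

x = 0.742 m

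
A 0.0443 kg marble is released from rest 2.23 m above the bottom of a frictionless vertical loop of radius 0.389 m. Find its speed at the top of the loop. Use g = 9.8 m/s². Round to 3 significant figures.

v = 5.33 m/s

Energy conservation: mgh = ½mv_top² + mg(2r)
v_top² = 2g(h − 2r) = 2(9.8)(2.23 − 0.7780) = 28.46
v_top = 5.335 m/s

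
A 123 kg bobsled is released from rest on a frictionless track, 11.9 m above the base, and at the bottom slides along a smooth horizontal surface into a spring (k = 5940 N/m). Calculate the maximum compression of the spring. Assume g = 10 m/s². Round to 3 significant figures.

x = 2.22 m

Gravitational PE at the top equals spring PE at max compression: mgh = ½kx²
x = √(2mgh/k) = √(2 × 123 × 10 × 11.9 / 5940) = 2.220 m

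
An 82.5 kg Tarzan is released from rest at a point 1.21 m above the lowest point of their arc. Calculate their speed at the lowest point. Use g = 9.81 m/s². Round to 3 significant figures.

v = 4.87 m/s

By conservation of mechanical energy, mgh = ½mv²
v = √(2gh) = √(2 × 9.81 × 1.21) = √23.740 = 4.872 m/s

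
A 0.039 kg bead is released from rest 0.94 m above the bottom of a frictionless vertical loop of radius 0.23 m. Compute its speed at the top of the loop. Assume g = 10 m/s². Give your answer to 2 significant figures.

v = 3.1 m/s

Energy conservation: mgh = ½mv_top² + mg(2r)
v_top² = 2g(h − 2r) = 2(10)(0.94 − 0.4600) = 9.600
v_top = 3.098 m/s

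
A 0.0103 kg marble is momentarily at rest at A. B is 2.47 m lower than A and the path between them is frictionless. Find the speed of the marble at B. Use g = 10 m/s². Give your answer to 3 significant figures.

Equating total energy at the two states: mgh = ½mv²
v = √(2gh) = √(2 × 10 × 2.47) = √49.400 = 7.029 m/s

v = 7.03 m/s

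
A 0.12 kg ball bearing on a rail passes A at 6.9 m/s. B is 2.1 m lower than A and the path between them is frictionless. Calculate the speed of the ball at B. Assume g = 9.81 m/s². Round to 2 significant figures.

Equating total energy at the two states: ½mv₀² + mgh = ½mv²
v² = v₀² + 2gh = (6.9)² + 2(9.81)(2.1) = 88.812
v = √88.812 = 9.424 m/s

v = 9.4 m/s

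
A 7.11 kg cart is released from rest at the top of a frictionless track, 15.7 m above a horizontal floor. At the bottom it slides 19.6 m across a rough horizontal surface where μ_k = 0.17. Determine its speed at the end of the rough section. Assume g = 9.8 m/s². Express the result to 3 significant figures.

v = 15.6 m/s

Energy bookkeeping (friction removes W_f = μ_k N d):
mgh = ½mv² + μ_k m g d
W_f = μ_k mg d = (0.17)(7.11)(9.8)(19.6) = 232.2 J
½mv² = mgh − W_f = 1093.9 − 232.2 = 861.78 J
v = √(2 × 861.78/7.11) = 15.57 m/s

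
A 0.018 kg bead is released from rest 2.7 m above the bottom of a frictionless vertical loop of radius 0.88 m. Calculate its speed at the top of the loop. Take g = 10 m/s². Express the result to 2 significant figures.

Energy conservation: mgh = ½mv_top² + mg(2r)
v_top² = 2g(h − 2r) = 2(10)(2.7 − 1.760) = 18.80
v_top = 4.336 m/s

v = 4.3 m/s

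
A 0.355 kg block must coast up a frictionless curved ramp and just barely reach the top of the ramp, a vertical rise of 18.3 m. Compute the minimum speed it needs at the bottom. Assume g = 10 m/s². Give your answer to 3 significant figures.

v = 19.1 m/s

At the top it is momentarily at rest, so all KE converts to PE: ½mv² = mgh
v = √(2gh) = √(2 × 10 × 18.3) = 19.13 m/s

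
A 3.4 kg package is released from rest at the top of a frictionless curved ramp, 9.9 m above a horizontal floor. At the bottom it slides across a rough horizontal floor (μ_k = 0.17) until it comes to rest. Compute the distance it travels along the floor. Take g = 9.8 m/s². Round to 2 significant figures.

d = 58 m

Energy bookkeeping (friction removes W_f = μ_k N d):
At rest all PE has been dissipated by friction: mgh = μ_k m g d
d = h/μ_k = 9.9/0.17 = 58.24 m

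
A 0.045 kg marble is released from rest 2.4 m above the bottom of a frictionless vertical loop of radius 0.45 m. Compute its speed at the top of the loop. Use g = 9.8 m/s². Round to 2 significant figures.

v = 5.4 m/s

Energy conservation: mgh = ½mv_top² + mg(2r)
v_top² = 2g(h − 2r) = 2(9.8)(2.4 − 0.9000) = 29.40
v_top = 5.422 m/s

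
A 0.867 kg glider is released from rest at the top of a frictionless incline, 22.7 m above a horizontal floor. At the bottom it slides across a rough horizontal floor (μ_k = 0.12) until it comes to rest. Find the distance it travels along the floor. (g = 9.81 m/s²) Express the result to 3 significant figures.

d = 189 m

Energy at the top = energy at the end + work done against friction:
At rest all PE has been dissipated by friction: mgh = μ_k m g d
d = h/μ_k = 22.7/0.12 = 189.2 m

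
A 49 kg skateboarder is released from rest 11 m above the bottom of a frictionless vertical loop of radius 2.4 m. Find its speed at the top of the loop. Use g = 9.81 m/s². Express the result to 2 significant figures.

v = 11 m/s

Energy conservation: mgh = ½mv_top² + mg(2r)
v_top² = 2g(h − 2r) = 2(9.81)(11 − 4.800) = 121.6
v_top = 11.03 m/s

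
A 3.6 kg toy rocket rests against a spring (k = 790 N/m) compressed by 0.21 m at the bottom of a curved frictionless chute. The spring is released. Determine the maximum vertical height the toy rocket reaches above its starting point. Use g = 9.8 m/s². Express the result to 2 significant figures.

h = 0.49 m

Energy conservation from release to the highest point: ½kx² = mgh
h = kx²/(2mg) = (790)(0.21)²/(2 × 3.6 × 9.8) = 0.4937 m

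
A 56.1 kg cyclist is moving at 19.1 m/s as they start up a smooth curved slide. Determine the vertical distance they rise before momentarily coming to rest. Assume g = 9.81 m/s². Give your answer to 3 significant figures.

h = 18.6 m

By energy conservation, ½mv² = mgh
h = v²/(2g) = 19.1²/(2 × 9.81) = 18.59 m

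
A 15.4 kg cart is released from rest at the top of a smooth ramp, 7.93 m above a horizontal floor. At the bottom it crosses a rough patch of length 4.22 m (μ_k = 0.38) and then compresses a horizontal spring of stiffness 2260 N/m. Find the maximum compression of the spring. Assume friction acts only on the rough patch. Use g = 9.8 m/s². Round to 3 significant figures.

Initial energy: E₁ = mgh = (15.4)(9.8)(7.93) = 1196.8 J
Friction removes W_f = μ_k mg d = (0.38)(15.4)(9.8)(4.22) = 242.0 J
Energy reaching the spring: E = 1196.8 − 242.0 = 954.78 J
At max compression ½kx² = E ⇒ x = √(2E/k) = √(2 × 954.78/2260) = 0.9192 m

x = 0.919 m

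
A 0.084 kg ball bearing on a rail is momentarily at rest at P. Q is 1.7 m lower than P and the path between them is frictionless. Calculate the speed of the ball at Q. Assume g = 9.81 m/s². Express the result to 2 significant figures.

v = 5.8 m/s

Mechanical energy is conserved (no friction): mgh = ½mv²
The mass cancels from both sides.
v = √(2gh) = √(2 × 9.81 × 1.7) = √33.354 = 5.775 m/s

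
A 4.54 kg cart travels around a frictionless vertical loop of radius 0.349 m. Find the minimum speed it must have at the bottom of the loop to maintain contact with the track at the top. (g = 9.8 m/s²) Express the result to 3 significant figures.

At the top: mg = mv_top²/r ⇒ v_top² = gr = 3.420 m²/s²
Energy from bottom to top (height 2r): ½mv_bot² = ½mv_top² + mg(2r)
v_bot² = gr + 4gr = 5gr = 17.10
v_bot = √(5gr) = 4.135 m/s

v = 4.14 m/s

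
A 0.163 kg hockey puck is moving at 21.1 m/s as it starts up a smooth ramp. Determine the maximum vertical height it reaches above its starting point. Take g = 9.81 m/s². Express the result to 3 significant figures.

h = 22.7 m

By energy conservation, ½mv² = mgh
h = v²/(2g) = 21.1²/(2 × 9.81) = 22.69 m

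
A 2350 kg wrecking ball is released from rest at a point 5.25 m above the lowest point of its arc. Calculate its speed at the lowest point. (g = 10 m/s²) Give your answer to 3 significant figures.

By conservation of mechanical energy, mgh = ½mv²
v = √(2gh) = √(2 × 10 × 5.25) = √105.00 = 10.25 m/s

v = 10.2 m/s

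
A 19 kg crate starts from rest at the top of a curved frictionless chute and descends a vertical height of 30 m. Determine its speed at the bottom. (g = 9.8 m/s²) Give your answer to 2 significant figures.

Mechanical energy is conserved (no friction): mgh = ½mv²
v = √(2gh) = √(2 × 9.8 × 30) = √588.00 = 24.25 m/s

v = 24 m/s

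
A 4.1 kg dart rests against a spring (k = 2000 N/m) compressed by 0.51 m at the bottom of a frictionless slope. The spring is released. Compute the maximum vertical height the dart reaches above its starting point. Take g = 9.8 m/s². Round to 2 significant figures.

All spring PE becomes gravitational PE at the highest point: ½kx² = mgh
h = kx²/(2mg) = (2000)(0.51)²/(2 × 4.1 × 9.8) = 6.473 m

h = 6.5 m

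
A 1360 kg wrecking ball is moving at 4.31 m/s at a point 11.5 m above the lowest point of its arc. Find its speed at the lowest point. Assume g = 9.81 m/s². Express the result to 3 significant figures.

Mechanical energy is conserved (no friction): ½mv₀² + mgh = ½mv²
v² = v₀² + 2gh = (4.31)² + 2(9.81)(11.5) = 244.21
v = √244.21 = 15.63 m/s

v = 15.6 m/s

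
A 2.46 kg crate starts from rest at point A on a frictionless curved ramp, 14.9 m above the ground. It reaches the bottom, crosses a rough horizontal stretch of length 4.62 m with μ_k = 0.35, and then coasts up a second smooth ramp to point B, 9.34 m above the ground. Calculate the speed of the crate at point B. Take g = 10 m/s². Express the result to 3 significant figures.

v = 8.88 m/s

Energy at A: mgh₁ = (2.46)(10)(14.9) = 366.54 J
Friction loss: W_f = μ_k mg d = 39.78 J
At B: ½mv² + mgh₂ = mgh₁ − W_f
½mv² = 366.54 − 39.78 − 229.76 = 96.998 J
v = √(2 × 96.998/2.46) = 8.880 m/s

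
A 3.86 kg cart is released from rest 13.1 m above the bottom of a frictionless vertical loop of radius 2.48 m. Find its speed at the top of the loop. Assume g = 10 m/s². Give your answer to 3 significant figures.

Energy conservation: mgh = ½mv_top² + mg(2r)
v_top² = 2g(h − 2r) = 2(10)(13.1 − 4.960) = 162.8
v_top = 12.76 m/s

v = 12.8 m/s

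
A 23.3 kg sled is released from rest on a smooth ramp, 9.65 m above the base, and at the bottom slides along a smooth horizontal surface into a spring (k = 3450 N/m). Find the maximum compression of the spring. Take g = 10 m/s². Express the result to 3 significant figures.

x = 1.14 m

Energy conservation (no friction) from release to max compression: mgh = ½kx²
x = √(2mgh/k) = √(2 × 23.3 × 10 × 9.65 / 3450) = 1.142 m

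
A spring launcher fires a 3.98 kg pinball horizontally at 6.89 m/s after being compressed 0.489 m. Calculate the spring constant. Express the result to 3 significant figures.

k = 790 N/m

½kx² = ½mv²
k = mv²/x² = (3.98)(6.89)²/(0.489)² = 790.1 N/m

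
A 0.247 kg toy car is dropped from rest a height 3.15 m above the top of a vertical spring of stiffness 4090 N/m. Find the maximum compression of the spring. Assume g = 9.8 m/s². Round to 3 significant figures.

Measuring PE from the top of the relaxed spring, at max compression the car has dropped H + x with zero KE, so:
mg(H + x) = ½kx²
½(4090)x² − (0.247)(9.8)x − (0.247)(9.8)(3.15) = 0
2045x² − 2.421x − 7.625 = 0
x = [2.421 + √(5.859 + 62372)]/(2 × 2045) = 0.06166 m

x = 0.0617 m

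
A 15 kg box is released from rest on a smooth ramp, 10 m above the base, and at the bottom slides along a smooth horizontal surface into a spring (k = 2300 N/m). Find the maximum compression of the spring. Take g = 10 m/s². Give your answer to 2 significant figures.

Energy conservation (no friction) from release to max compression: mgh = ½kx²
x = √(2mgh/k) = √(2 × 15 × 10 × 10 / 2300) = 1.142 m

x = 1.1 m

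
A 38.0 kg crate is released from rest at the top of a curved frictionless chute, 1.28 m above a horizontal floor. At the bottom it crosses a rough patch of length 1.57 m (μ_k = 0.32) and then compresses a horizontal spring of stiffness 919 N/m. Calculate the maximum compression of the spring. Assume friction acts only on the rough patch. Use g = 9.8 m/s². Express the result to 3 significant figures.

x = 0.794 m

Initial energy: E₁ = mgh = (38.0)(9.8)(1.28) = 476.67 J
Friction removes W_f = μ_k mg d = (0.32)(38.0)(9.8)(1.57) = 187.1 J
Energy reaching the spring: E = 476.67 − 187.1 = 289.58 J
At max compression ½kx² = E ⇒ x = √(2E/k) = √(2 × 289.58/919) = 0.7939 m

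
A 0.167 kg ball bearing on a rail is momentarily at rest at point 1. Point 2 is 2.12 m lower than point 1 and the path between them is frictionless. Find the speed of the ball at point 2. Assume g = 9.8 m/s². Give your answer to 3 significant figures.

Mechanical energy is conserved (no friction): mgh = ½mv²
The mass cancels from both sides.
v = √(2gh) = √(2 × 9.8 × 2.12) = √41.552 = 6.446 m/s

v = 6.45 m/s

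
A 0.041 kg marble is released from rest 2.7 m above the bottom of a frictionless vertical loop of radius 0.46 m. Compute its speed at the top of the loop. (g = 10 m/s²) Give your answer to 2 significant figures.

Energy conservation: mgh = ½mv_top² + mg(2r)
v_top² = 2g(h − 2r) = 2(10)(2.7 − 0.9200) = 35.60
v_top = 5.967 m/s

v = 6.0 m/s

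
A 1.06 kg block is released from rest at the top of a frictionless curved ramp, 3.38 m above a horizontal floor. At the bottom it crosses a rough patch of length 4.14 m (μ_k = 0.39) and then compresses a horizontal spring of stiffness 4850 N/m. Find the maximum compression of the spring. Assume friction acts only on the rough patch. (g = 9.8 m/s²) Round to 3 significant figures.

Initial energy: E₁ = mgh = (1.06)(9.8)(3.38) = 35.111 J
Friction removes W_f = μ_k mg d = (0.39)(1.06)(9.8)(4.14) = 16.77 J
Energy reaching the spring: E = 35.111 − 16.77 = 18.339 J
At max compression ½kx² = E ⇒ x = √(2E/k) = √(2 × 18.339/4850) = 0.08696 m

x = 0.0870 m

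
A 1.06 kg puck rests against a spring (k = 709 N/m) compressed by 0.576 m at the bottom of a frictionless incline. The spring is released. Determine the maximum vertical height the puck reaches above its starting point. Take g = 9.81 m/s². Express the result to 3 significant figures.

At maximum height the puck is at rest, so ½kx² = mgh
h = kx²/(2mg) = (709)(0.576)²/(2 × 1.06 × 9.81) = 11.31 m

h = 11.3 m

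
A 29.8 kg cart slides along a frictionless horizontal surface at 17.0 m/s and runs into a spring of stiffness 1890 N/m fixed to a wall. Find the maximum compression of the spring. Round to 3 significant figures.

x = 2.13 m

Conservation of energy between contact and max compression: ½mv² = ½kx²
x = v√(m/k) = 17.0 × √(29.8/1890) = 2.135 m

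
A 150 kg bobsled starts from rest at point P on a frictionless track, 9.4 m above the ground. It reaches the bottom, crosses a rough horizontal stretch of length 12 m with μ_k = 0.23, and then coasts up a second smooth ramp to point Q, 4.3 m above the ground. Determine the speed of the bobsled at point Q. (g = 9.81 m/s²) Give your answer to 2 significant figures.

Energy at P: mgh₁ = (150)(9.81)(9.4) = 13832 J
Friction loss: W_f = μ_k mg d = 4061 J
At Q: ½mv² + mgh₂ = mgh₁ − W_f
½mv² = 13832 − 4061 − 6327.4 = 3443.3 J
v = √(2 × 3443.3/150) = 6.776 m/s

v = 6.8 m/s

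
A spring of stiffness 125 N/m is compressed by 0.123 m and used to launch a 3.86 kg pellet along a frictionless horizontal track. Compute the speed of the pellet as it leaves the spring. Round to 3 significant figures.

The pellet leaves the spring when the spring is at natural length, so ½kx² = ½mv²
v = x√(k/m) = 0.123 × √(125/3.86) = 0.6999 m/s

v = 0.700 m/s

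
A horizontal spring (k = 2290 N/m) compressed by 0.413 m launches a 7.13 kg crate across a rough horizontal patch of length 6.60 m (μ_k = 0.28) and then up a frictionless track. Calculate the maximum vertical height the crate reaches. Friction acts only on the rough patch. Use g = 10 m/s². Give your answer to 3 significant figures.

Spring energy: E₀ = ½kx² = ½(2290)(0.413)² = 195.30 J
Friction: W_f = μ_k mg d = (0.28)(7.13)(10)(6.60) = 131.8 J
Energy at base of ramp: E = 195.30 − 131.8 = 63.539 J
At max height all remaining energy is PE: mgh = E ⇒ h = E/(mg) = 63.539/(7.13 × 10) = 0.8912 m

h = 0.891 m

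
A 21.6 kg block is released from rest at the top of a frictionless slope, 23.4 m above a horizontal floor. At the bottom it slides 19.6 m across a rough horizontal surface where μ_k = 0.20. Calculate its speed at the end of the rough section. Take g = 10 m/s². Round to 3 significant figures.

v = 19.7 m/s

Applying the work–energy principle:
mgh = ½mv² + μ_k m g d
W_f = μ_k mg d = (0.20)(21.6)(10)(19.6) = 846.7 J
½mv² = mgh − W_f = 5054.4 − 846.7 = 4207.7 J
v = √(2 × 4207.7/21.6) = 19.74 m/s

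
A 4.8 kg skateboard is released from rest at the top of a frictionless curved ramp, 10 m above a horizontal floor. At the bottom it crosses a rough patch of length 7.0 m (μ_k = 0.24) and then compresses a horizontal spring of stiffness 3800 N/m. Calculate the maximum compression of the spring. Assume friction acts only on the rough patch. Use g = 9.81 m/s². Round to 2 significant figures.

x = 0.45 m

Initial energy: E₁ = mgh = (4.8)(9.81)(10) = 470.88 J
Friction removes W_f = μ_k mg d = (0.24)(4.8)(9.81)(7.0) = 79.11 J
Energy reaching the spring: E = 470.88 − 79.11 = 391.77 J
At max compression ½kx² = E ⇒ x = √(2E/k) = √(2 × 391.77/3800) = 0.4541 m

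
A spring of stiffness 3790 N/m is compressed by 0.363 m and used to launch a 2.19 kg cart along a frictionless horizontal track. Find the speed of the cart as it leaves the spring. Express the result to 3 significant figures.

v = 15.1 m/s

The cart leaves the spring when the spring is at natural length, so ½kx² = ½mv²
v = x√(k/m) = 0.363 × √(3790/2.19) = 15.10 m/s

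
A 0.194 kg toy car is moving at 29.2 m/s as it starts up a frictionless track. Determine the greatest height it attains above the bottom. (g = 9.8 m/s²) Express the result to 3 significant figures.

h = 43.5 m

Setting KE at the bottom equal to PE gained: ½mv² = mgh
h = v²/(2g) = 29.2²/(2 × 9.8) = 43.50 m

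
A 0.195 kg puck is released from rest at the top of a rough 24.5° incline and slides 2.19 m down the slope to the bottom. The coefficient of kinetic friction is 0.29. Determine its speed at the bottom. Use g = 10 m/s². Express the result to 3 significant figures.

v = 2.57 m/s

Work–energy: mg(L sinθ) − μ_k(mg cosθ)L = ½mv²
mgh = mgL sinθ = (0.195)(10)(2.19)sin24.5° = 1.7709 J
W_f = μ_k mg cosθ · L = (0.29)(0.195)(10)cos24.5°·2.19 = 1.127 J
½mv² = 1.7709 − 1.127 = 0.64401 J
v = √(2 × 0.64401/0.195) = 2.570 m/s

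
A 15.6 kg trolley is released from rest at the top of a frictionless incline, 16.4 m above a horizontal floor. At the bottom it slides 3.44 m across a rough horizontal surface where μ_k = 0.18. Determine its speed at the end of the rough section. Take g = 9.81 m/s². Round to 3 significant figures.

v = 17.6 m/s

Applying the work–energy principle:
mgh = ½mv² + μ_k m g d
W_f = μ_k mg d = (0.18)(15.6)(9.81)(3.44) = 94.76 J
½mv² = mgh − W_f = 2509.8 − 94.76 = 2415.0 J
v = √(2 × 2415.0/15.6) = 17.60 m/s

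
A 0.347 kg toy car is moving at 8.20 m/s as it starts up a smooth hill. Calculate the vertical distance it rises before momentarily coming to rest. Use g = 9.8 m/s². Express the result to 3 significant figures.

h = 3.43 m

By energy conservation, ½mv² = mgh
h = v²/(2g) = 8.20²/(2 × 9.8) = 3.431 m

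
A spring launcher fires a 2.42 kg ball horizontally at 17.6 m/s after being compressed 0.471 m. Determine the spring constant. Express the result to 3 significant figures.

k = 3380 N/m

Spring PE at full compression equals KE at release: ½kx² = ½mv²
k = mv²/x² = (2.42)(17.6)²/(0.471)² = 3379 N/m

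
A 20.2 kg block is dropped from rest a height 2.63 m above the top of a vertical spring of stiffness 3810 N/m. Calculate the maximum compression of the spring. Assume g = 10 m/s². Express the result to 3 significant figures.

x = 0.584 m

Let x be the compression. The total drop is H + x, and the block is instantaneously at rest at max compression, so energy conservation gives:
mg(H + x) = ½kx²
½(3810)x² − (20.2)(10)x − (20.2)(10)(2.63) = 0
1905x² − 202.0x − 531.3 = 0
x = [202.0 + √(40804 + 4.0482e+06)]/(2 × 1905) = 0.5838 m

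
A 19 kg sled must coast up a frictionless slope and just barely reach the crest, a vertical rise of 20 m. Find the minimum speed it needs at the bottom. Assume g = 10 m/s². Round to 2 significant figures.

v = 20 m/s

At the top it is momentarily at rest, so all KE converts to PE: ½mv² = mgh
v = √(2gh) = √(2 × 10 × 20) = 20.00 m/s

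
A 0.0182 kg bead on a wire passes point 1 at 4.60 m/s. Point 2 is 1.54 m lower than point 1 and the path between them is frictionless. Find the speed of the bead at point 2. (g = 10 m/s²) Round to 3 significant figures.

v = 7.21 m/s

Energy conservation between the two points: ½mv₀² + mgh = ½mv²
v² = v₀² + 2gh = (4.60)² + 2(10)(1.54) = 51.960
v = √51.960 = 7.208 m/s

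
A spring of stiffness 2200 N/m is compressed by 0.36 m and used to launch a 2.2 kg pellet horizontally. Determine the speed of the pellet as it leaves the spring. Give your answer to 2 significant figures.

v = 11 m/s

Conservation of energy: ½kx² = ½mv²
v = x√(k/m) = 0.36 × √(2200/2.2) = 11.38 m/s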